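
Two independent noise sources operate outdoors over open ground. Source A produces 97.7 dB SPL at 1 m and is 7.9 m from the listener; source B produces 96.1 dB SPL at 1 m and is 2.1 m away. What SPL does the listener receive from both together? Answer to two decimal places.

90.08 dB SPL

At the listener: L_A = 97.7 − 20·log₁₀(7.9) = 79.747 dB; L_B = 96.1 − 20·log₁₀(2.1) = 89.656 dB.
Combined: 10·log₁₀(10^(79.747/10)+10^(89.656/10)) = 90.08 dB SPL.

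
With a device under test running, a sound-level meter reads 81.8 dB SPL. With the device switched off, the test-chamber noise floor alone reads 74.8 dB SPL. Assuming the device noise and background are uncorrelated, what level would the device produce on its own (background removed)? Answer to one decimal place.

Subtract intensities: L_src = 10·log₁₀(10^(L_total/10) − 10^(L_bg/10)).
L_src = 10·log₁₀(10^(81.8/10) − 10^(74.8/10)) = 10·log₁₀(121200000) = 80.8 dB SPL.

80.8 dB SPL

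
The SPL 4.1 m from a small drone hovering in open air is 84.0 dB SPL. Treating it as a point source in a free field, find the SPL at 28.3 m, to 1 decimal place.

Inverse-square spreading gives ΔL = −20·log₁₀(d₂/d₁).
ΔL = −20·log₁₀(28.3/4.1) = -16.78 dB, so L₂ = 84.0 + (-16.78) = 67.2 dB SPL.

67.2 dB SPL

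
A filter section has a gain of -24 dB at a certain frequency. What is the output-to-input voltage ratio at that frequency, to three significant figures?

0.0631

Voltage ratio = 10^(dB/20).
10^(-24/20) = 10^(-1.200) = 0.0631.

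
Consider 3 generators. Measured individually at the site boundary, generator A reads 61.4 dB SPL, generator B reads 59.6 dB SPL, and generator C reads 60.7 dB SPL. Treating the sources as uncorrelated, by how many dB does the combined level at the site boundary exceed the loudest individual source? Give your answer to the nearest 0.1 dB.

4.0 dB

Incoherent sources sum as intensities:
L_total = 10·log₁₀(10^(61.4/10) + 10^(59.6/10) + 10^(60.7/10)) = 65.40 dB SPL.
Excess over the loudest (61.4 dB): 65.40 − 61.4 = 4.0 dB.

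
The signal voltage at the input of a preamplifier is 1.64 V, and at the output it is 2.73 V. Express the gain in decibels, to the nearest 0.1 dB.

4.4 dB

Voltage is an amplitude quantity, so gain = 20·log₁₀(V_out/V_in).
20·log₁₀(2.73/1.64) = 20·log₁₀(1.665) = 4.4 dB.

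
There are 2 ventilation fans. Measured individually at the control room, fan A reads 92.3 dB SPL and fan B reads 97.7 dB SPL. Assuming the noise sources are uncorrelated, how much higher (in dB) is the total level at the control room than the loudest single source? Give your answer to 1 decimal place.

Add the sources as powers (linear), then convert back to dB:
L_total = 10·log₁₀(10^(92.3/10) + 10^(97.7/10)) = 98.80 dB SPL.
Excess over the loudest (97.7 dB): 98.80 − 97.7 = 1.1 dB.

1.1 dB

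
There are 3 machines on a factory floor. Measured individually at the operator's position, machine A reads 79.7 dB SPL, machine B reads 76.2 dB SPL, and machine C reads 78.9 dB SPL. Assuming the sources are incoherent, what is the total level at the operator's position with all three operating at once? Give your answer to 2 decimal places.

Incoherent sources sum as intensities:
L_total = 10·log₁₀(10^(79.7/10) + 10^(76.2/10) + 10^(78.9/10)) = 10·log₁₀(212600000) = 83.28 dB SPL.

83.28 dB SPL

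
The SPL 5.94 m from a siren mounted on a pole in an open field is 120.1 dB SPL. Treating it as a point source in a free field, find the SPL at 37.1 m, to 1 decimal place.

For a point source in a free field, ΔL = −20·log₁₀(d₂/d₁).
ΔL = −20·log₁₀(37.1/5.94) = -15.91 dB, so L₂ = 120.1 + (-15.91) = 104.2 dB SPL.

104.2 dB SPL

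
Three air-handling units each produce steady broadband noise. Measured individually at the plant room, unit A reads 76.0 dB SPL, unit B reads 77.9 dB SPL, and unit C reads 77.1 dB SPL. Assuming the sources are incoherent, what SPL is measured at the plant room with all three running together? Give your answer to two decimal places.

81.84 dB SPL

Incoherent sources sum as intensities:
L_total = 10·log₁₀(10^(76.0/10) + 10^(77.9/10) + 10^(77.1/10)) = 10·log₁₀(152800000) = 81.84 dB SPL.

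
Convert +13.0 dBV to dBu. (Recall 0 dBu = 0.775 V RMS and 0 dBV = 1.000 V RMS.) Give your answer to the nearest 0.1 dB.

The offset between the scales is 20·log₁₀(0.775/1.000) = −2.214 dB.
So dBu = +13.0 + 2.214 = +15.2 dBu.

+15.2 dBu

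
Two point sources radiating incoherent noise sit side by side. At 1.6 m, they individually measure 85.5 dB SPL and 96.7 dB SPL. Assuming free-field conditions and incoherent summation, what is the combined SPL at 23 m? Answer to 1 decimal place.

73.9 dB SPL

Combined at 1.6 m: 10·log₁₀(10^(85.5/10)+10^(96.7/10)) = 97.02 dB SPL.
Then apply −20·log₁₀(23/1.6) = -23.15 dB → 73.9 dB SPL.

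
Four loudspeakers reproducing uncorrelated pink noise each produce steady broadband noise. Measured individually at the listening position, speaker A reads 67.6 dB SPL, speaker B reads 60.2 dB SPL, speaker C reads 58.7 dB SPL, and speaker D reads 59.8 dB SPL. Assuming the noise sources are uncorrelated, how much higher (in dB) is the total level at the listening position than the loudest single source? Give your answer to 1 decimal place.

Add the sources as powers (linear), then convert back to dB:
L_total = 10·log₁₀(10^(67.6/10) + 10^(60.2/10) + 10^(58.7/10) + 10^(59.8/10)) = 69.29 dB SPL.
Excess over the loudest (67.6 dB): 69.29 − 67.6 = 1.7 dB.

1.7 dB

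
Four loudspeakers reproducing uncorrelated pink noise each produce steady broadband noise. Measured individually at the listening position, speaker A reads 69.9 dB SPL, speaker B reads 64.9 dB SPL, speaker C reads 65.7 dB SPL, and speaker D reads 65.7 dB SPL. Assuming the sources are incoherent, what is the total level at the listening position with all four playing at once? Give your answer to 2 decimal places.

Incoherent sources sum as intensities:
L_total = 10·log₁₀(10^(69.9/10) + 10^(64.9/10) + 10^(65.7/10) + 10^(65.7/10)) = 10·log₁₀(20290000) = 73.07 dB SPL.

73.07 dB SPL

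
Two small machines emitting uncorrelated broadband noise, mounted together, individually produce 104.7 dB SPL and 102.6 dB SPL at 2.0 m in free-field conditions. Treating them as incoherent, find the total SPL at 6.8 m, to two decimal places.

Combined at 2.0 m: 10·log₁₀(10^(104.7/10)+10^(102.6/10)) = 106.786 dB SPL.
Then apply −20·log₁₀(6.8/2.0) = -10.630 dB → 96.16 dB SPL.

96.16 dB SPL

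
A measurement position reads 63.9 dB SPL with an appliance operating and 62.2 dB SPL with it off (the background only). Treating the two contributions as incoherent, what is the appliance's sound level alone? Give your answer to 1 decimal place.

Background correction is a power subtraction:
L_src = 10·log₁₀(10^(63.9/10) − 10^(62.2/10)) = 10·log₁₀(795100) = 59.0 dB SPL.

59.0 dB SPL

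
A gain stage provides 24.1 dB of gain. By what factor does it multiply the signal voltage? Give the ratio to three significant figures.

16.0

Voltage ratio = 10^(dB/20).
10^(24.1/20) = 10^(1.205) = 16.0.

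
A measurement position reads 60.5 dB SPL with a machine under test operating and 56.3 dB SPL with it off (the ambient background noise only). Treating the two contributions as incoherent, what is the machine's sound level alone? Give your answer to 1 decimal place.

58.4 dB SPL

Background correction is a power subtraction:
L_src = 10·log₁₀(10^(60.5/10) − 10^(56.3/10)) = 10·log₁₀(695400) = 58.4 dB SPL.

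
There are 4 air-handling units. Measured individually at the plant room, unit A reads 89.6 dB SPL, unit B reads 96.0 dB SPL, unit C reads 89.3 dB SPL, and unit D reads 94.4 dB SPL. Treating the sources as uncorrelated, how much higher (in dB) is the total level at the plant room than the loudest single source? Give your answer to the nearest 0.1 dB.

Uncorrelated sources add in intensity (power), not in dB.
L_total = 10·log₁₀(10^(89.6/10) + 10^(96.0/10) + 10^(89.3/10) + 10^(94.4/10)) = 99.29 dB SPL.
Excess over the loudest (96.0 dB): 99.29 − 96.0 = 3.3 dB.

3.3 dB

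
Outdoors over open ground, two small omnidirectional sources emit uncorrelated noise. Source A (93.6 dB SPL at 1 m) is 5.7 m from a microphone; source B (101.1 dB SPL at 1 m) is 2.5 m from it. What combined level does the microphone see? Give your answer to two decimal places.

93.29 dB SPL

At the listener: L_A = 93.6 − 20·log₁₀(5.7) = 78.483 dB; L_B = 101.1 − 20·log₁₀(2.5) = 93.141 dB.
Combined: 10·log₁₀(10^(78.483/10)+10^(93.141/10)) = 93.29 dB SPL.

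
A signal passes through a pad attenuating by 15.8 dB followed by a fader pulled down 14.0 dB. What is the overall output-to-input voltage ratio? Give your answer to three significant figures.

Net gain = (−15.8) + (−14.0) = -29.8 dB.
Voltage ratio = 10^(-29.8/20) = 0.0324.

0.0324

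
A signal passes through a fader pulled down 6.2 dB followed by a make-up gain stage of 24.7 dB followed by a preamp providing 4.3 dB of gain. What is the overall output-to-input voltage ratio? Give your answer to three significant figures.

Net gain = (−6.2) + 24.7 + 4.3 = 22.8 dB.
Voltage ratio = 10^(22.8/20) = 13.8.

13.8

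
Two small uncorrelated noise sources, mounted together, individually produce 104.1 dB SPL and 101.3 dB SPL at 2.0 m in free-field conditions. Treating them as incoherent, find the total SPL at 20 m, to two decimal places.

Combined at 2.0 m: 10·log₁₀(10^(104.1/10)+10^(101.3/10)) = 105.932 dB SPL.
Then apply −20·log₁₀(20/2.0) = -20.000 dB → 85.93 dB SPL.

85.93 dB SPL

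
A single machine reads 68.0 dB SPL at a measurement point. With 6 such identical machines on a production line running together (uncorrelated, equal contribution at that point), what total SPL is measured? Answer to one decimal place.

6 equal incoherent sources raise the level by 10·log₁₀(6) = 7.78 dB.
L_total = 68.0 + 7.78 = 75.8 dB SPL.

75.8 dB SPL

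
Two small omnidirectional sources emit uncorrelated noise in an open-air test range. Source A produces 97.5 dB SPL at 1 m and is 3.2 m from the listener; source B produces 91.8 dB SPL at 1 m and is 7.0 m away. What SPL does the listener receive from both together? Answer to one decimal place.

At the listener: L_A = 97.5 − 20·log₁₀(3.2) = 87.40 dB; L_B = 91.8 − 20·log₁₀(7.0) = 74.90 dB.
Combined: 10·log₁₀(10^(87.40/10)+10^(74.90/10)) = 87.6 dB SPL.

87.6 dB SPL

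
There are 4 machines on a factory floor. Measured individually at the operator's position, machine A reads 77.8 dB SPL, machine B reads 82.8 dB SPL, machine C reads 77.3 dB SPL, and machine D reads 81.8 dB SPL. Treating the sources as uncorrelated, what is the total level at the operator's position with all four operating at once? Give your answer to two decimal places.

86.59 dB SPL

Uncorrelated sources add in intensity (power), not in dB.
L_total = 10·log₁₀(10^(77.8/10) + 10^(82.8/10) + 10^(77.3/10) + 10^(81.8/10)) = 10·log₁₀(455900000) = 86.59 dB SPL.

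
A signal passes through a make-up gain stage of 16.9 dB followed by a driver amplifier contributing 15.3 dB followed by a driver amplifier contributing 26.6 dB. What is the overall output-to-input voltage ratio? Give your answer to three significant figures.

871

Net gain = 16.9 + 15.3 + 26.6 = 58.8 dB.
Voltage ratio = 10^(58.8/20) = 871.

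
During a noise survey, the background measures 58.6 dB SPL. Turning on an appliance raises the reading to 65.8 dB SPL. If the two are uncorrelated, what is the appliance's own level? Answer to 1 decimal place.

Background correction is a power subtraction:
L_src = 10·log₁₀(10^(65.8/10) − 10^(58.6/10)) = 10·log₁₀(3077000) = 64.9 dB SPL.

64.9 dB SPL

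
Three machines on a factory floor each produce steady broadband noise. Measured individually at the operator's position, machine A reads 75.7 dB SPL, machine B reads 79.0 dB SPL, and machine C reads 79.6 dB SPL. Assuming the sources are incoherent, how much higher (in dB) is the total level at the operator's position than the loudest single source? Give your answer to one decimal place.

Add the sources as powers (linear), then convert back to dB:
L_total = 10·log₁₀(10^(75.7/10) + 10^(79.0/10) + 10^(79.6/10)) = 83.18 dB SPL.
Excess over the loudest (79.6 dB): 83.18 − 79.6 = 3.6 dB.

3.6 dB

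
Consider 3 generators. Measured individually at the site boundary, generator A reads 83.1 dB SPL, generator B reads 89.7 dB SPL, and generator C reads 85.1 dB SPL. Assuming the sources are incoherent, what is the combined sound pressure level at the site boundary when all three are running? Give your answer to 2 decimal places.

Add the sources as powers (linear), then convert back to dB:
L_total = 10·log₁₀(10^(83.1/10) + 10^(89.7/10) + 10^(85.1/10)) = 10·log₁₀(1461000000) = 91.65 dB SPL.

91.65 dB SPL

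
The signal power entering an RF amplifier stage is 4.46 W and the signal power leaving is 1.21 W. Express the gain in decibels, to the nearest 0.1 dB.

-5.7 dB

Power is a power quantity, so gain = 10·log₁₀(P_out/P_in).
10·log₁₀(1.21/4.46) = 10·log₁₀(0.2713) = -5.7 dB.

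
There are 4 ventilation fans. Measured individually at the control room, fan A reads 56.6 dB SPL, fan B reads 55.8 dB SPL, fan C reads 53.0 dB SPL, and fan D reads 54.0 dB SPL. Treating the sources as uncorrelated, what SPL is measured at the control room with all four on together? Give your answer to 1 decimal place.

Incoherent sources sum as intensities:
L_total = 10·log₁₀(10^(56.6/10) + 10^(55.8/10) + 10^(53.0/10) + 10^(54.0/10)) = 10·log₁₀(1288000) = 61.1 dB SPL.

61.1 dB SPL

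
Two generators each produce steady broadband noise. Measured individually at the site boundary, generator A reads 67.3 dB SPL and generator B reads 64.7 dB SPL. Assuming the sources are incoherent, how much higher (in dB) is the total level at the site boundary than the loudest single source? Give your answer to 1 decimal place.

Add the sources as powers (linear), then convert back to dB:
L_total = 10·log₁₀(10^(67.3/10) + 10^(64.7/10)) = 69.20 dB SPL.
Excess over the loudest (67.3 dB): 69.20 − 67.3 = 1.9 dB.

1.9 dB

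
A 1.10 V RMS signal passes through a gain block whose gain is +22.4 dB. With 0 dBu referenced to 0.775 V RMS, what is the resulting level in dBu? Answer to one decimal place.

+25.4 dBu

Input level: 20·log₁₀(1.10/0.775) = 3.04 dBu.
Output: 3.04 + 22.4 = +25.4 dBu.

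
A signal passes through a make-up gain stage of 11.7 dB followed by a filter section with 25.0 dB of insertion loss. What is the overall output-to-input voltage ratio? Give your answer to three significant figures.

0.216

Net gain = 11.7 + (−25.0) = -13.3 dB.
Voltage ratio = 10^(-13.3/20) = 0.216.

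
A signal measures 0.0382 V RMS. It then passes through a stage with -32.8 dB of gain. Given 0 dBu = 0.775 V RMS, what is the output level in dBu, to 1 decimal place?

-58.9 dBu

Input level: 20·log₁₀(0.0382/0.775) = -26.14 dBu.
Output: -26.14 − 32.8 = -58.9 dBu.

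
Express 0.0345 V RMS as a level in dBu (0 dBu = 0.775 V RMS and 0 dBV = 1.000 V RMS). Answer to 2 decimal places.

dBu = 20·log₁₀(V / 0.775 V).
20·log₁₀(0.0345/0.775) = -27.03 dBu.

-27.03 dBu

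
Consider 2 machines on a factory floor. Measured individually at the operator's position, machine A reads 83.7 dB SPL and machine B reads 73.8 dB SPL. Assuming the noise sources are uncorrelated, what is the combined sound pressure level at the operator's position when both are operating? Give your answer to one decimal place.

Add the sources as powers (linear), then convert back to dB:
L_total = 10·log₁₀(10^(83.7/10) + 10^(73.8/10)) = 10·log₁₀(258400000) = 84.1 dB SPL.

84.1 dB SPL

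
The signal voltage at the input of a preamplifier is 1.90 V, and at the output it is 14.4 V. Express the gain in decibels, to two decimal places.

17.59 dB

Voltage is an amplitude quantity, so gain = 20·log₁₀(V_out/V_in).
20·log₁₀(14.4/1.90) = 20·log₁₀(7.579) = 17.59 dB.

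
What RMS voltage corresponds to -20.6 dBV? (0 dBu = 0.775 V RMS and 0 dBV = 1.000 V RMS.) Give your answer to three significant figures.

V = 1.000 V × 10^(-20.6/20).
= 1.000 × 0.09333 = 0.0933 V.

0.0933 V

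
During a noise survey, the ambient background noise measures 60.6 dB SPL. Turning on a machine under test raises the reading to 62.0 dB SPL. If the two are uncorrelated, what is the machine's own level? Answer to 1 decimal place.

56.4 dB SPL

Remove the background by subtracting linear intensities:
L_src = 10·log₁₀(10^(62.0/10) − 10^(60.6/10)) = 10·log₁₀(436700) = 56.4 dB SPL.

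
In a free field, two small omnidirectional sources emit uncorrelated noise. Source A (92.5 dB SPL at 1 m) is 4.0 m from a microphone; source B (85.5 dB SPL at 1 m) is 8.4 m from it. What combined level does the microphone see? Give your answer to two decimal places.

At the listener: L_A = 92.5 − 20·log₁₀(4.0) = 80.459 dB; L_B = 85.5 − 20·log₁₀(8.4) = 67.014 dB.
Combined: 10·log₁₀(10^(80.459/10)+10^(67.014/10)) = 80.65 dB SPL.

80.65 dB SPL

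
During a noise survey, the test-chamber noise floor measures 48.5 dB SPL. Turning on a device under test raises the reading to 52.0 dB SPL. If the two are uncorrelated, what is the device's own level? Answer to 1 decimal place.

Subtract intensities: L_src = 10·log₁₀(10^(L_total/10) − 10^(L_bg/10)).
L_src = 10·log₁₀(10^(52.0/10) − 10^(48.5/10)) = 10·log₁₀(87690) = 49.4 dB SPL.

49.4 dB SPL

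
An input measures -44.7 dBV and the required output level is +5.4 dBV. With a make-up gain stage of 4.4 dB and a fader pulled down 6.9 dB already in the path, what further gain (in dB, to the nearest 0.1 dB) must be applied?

52.6 dB

The required make-up gain is the shortfall in the dB sum.
G = +5.4 − (-44.7) − 4.4 + 6.9 = 52.6 dB.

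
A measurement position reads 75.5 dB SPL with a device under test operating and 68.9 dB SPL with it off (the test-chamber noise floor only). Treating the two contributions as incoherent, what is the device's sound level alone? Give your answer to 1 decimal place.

74.4 dB SPL

Remove the background by subtracting linear intensities:
L_src = 10·log₁₀(10^(75.5/10) − 10^(68.9/10)) = 10·log₁₀(27720000) = 74.4 dB SPL.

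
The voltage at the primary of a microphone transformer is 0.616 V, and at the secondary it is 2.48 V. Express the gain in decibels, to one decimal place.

12.1 dB

Voltage is an amplitude quantity, so gain = 20·log₁₀(V_out/V_in).
20·log₁₀(2.48/0.616) = 20·log₁₀(4.026) = 12.1 dB.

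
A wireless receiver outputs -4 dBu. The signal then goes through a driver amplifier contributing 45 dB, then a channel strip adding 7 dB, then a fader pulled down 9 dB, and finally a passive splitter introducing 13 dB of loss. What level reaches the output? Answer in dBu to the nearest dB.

Gain stages sum in dB:
-4 + 45 + 7 − 9 − 13 = +26 dBu.

+26 dBu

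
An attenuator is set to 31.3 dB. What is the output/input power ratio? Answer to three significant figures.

0.000741

Power ratio = 10^(dB/10).
10^(-31.3/10) = 10^(-3.130) = 0.000741.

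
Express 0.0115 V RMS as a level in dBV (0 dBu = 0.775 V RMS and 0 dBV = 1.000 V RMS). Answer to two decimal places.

-38.79 dBV

dBV = 20·log₁₀(V / 1.000 V).
20·log₁₀(0.0115/1.000) = -38.79 dBV.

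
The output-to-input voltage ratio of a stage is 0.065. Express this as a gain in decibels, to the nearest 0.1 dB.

-23.7 dB

For a voltage ratio, dB = 20·log₁₀(V₂/V₁).
20·log₁₀(0.065) = -23.7 dB.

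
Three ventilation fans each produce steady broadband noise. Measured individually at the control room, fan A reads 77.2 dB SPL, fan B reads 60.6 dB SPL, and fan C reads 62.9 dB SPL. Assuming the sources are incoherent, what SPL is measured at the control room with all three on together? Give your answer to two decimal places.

77.45 dB SPL

Incoherent sources sum as intensities:
L_total = 10·log₁₀(10^(77.2/10) + 10^(60.6/10) + 10^(62.9/10)) = 10·log₁₀(55580000) = 77.45 dB SPL.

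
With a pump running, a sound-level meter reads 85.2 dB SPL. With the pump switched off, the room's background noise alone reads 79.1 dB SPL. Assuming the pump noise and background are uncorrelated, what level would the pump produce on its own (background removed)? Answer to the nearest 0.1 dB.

84.0 dB SPL

Subtract intensities: L_src = 10·log₁₀(10^(L_total/10) − 10^(L_bg/10)).
L_src = 10·log₁₀(10^(85.2/10) − 10^(79.1/10)) = 10·log₁₀(249800000) = 84.0 dB SPL.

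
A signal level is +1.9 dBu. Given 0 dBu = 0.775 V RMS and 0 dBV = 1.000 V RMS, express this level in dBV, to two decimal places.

The offset between the scales is 20·log₁₀(0.775/1.000) = −2.214 dB.
So dBV = +1.9 − 2.214 = -0.31 dBV.

-0.31 dBV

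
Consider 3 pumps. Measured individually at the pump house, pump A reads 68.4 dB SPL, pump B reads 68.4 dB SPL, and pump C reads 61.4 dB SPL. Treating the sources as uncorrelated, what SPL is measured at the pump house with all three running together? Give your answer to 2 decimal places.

71.82 dB SPL

Uncorrelated sources add in intensity (power), not in dB.
L_total = 10·log₁₀(10^(68.4/10) + 10^(68.4/10) + 10^(61.4/10)) = 10·log₁₀(15220000) = 71.82 dB SPL.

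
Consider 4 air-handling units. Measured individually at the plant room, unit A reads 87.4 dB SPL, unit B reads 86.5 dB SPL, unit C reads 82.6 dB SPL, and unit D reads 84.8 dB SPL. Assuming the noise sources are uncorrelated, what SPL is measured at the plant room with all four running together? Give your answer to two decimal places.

Incoherent sources sum as intensities:
L_total = 10·log₁₀(10^(87.4/10) + 10^(86.5/10) + 10^(82.6/10) + 10^(84.8/10)) = 10·log₁₀(1480000000) = 91.70 dB SPL.

91.70 dB SPL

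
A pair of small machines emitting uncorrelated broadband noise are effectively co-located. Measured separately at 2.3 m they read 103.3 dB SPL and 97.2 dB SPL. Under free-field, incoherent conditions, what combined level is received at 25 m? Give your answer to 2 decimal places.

Combined at 2.3 m: 10·log₁₀(10^(103.3/10)+10^(97.2/10)) = 104.253 dB SPL.
Then apply −20·log₁₀(25/2.3) = -20.724 dB → 83.53 dB SPL.

83.53 dB SPL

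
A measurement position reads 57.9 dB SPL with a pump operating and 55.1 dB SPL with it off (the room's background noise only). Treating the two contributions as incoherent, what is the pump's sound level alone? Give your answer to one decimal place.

Subtract intensities: L_src = 10·log₁₀(10^(L_total/10) − 10^(L_bg/10)).
L_src = 10·log₁₀(10^(57.9/10) − 10^(55.1/10)) = 10·log₁₀(293000) = 54.7 dB SPL.

54.7 dB SPL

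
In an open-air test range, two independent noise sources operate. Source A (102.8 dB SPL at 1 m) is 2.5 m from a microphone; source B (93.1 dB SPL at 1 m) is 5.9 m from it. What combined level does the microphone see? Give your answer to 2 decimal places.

94.92 dB SPL

At the listener: L_A = 102.8 − 20·log₁₀(2.5) = 94.841 dB; L_B = 93.1 − 20·log₁₀(5.9) = 77.683 dB.
Combined: 10·log₁₀(10^(94.841/10)+10^(77.683/10)) = 94.92 dB SPL.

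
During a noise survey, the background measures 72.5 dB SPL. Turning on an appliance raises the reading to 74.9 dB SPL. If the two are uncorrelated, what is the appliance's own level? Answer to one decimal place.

71.2 dB SPL

Remove the background by subtracting linear intensities:
L_src = 10·log₁₀(10^(74.9/10) − 10^(72.5/10)) = 10·log₁₀(13120000) = 71.2 dB SPL.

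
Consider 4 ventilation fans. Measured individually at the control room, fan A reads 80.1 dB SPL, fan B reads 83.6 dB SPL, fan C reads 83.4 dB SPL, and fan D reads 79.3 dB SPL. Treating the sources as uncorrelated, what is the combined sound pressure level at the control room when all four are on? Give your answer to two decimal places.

Uncorrelated sources add in intensity (power), not in dB.
L_total = 10·log₁₀(10^(80.1/10) + 10^(83.6/10) + 10^(83.4/10) + 10^(79.3/10)) = 10·log₁₀(635300000) = 88.03 dB SPL.

88.03 dB SPL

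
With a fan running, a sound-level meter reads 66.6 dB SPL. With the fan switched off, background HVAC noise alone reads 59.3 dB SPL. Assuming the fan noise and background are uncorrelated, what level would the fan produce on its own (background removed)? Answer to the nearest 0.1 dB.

65.7 dB SPL

Subtract intensities: L_src = 10·log₁₀(10^(L_total/10) − 10^(L_bg/10)).
L_src = 10·log₁₀(10^(66.6/10) − 10^(59.3/10)) = 10·log₁₀(3720000) = 65.7 dB SPL.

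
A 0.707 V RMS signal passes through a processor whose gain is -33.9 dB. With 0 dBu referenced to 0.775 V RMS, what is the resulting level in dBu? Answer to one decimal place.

-34.7 dBu

Input level: 20·log₁₀(0.707/0.775) = -0.80 dBu.
Output: -0.80 − 33.9 = -34.7 dBu.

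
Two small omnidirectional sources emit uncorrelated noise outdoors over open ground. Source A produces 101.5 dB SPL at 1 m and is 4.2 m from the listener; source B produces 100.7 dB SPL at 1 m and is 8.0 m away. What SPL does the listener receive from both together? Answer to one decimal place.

At the listener: L_A = 101.5 − 20·log₁₀(4.2) = 89.04 dB; L_B = 100.7 − 20·log₁₀(8.0) = 82.64 dB.
Combined: 10·log₁₀(10^(89.04/10)+10^(82.64/10)) = 89.9 dB SPL.

89.9 dB SPL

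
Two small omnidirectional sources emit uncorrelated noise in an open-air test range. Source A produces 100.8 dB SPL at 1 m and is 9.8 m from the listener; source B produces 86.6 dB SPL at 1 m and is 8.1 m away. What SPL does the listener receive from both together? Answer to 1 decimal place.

81.2 dB SPL

At the listener: L_A = 100.8 − 20·log₁₀(9.8) = 80.98 dB; L_B = 86.6 − 20·log₁₀(8.1) = 68.43 dB.
Combined: 10·log₁₀(10^(80.98/10)+10^(68.43/10)) = 81.2 dB SPL.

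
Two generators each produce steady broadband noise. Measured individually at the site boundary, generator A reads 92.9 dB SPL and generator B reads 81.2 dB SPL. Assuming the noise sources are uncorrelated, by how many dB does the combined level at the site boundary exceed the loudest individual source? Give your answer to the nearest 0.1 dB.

0.3 dB

Uncorrelated sources add in intensity (power), not in dB.
L_total = 10·log₁₀(10^(92.9/10) + 10^(81.2/10)) = 93.18 dB SPL.
Excess over the loudest (92.9 dB): 93.18 − 92.9 = 0.3 dB.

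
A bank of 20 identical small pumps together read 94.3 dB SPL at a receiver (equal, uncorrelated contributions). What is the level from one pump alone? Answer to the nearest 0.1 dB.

81.3 dB SPL

20 equal incoherent sources add 10·log₁₀(20) = 13.01 dB over one source.
L_one = 94.3 − 13.01 = 81.3 dB SPL.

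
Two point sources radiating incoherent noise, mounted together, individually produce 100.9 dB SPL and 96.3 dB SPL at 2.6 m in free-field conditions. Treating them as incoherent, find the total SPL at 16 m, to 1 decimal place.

86.4 dB SPL

Combined at 2.6 m: 10·log₁₀(10^(100.9/10)+10^(96.3/10)) = 102.19 dB SPL.
Then apply −20·log₁₀(16/2.6) = -15.78 dB → 86.4 dB SPL.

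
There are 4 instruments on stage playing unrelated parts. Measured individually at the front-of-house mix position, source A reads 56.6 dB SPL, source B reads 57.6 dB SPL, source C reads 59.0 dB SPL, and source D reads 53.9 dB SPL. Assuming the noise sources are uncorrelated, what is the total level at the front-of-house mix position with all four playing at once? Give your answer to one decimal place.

Uncorrelated sources add in intensity (power), not in dB.
L_total = 10·log₁₀(10^(56.6/10) + 10^(57.6/10) + 10^(59.0/10) + 10^(53.9/10)) = 10·log₁₀(2072000) = 63.2 dB SPL.

63.2 dB SPL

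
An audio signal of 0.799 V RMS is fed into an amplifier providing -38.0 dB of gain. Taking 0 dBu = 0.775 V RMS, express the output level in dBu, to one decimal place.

Input level: 20·log₁₀(0.799/0.775) = 0.26 dBu.
Output: 0.26 − 38.0 = -37.7 dBu.

-37.7 dBu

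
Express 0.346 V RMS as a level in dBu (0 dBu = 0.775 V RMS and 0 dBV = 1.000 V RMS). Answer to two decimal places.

dBu = 20·log₁₀(V / 0.775 V).
20·log₁₀(0.346/0.775) = -7.00 dBu.

-7.00 dBu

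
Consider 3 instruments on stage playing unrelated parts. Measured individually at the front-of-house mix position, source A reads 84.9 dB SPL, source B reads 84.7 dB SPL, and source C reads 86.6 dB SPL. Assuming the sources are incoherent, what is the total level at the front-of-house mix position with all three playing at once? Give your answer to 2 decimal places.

90.26 dB SPL

Uncorrelated sources add in intensity (power), not in dB.
L_total = 10·log₁₀(10^(84.9/10) + 10^(84.7/10) + 10^(86.6/10)) = 10·log₁₀(1061000000) = 90.26 dB SPL.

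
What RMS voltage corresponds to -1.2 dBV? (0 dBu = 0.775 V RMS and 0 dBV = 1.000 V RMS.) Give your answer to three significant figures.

0.871 V

V = 1.000 V × 10^(-1.2/20).
= 1.000 × 0.8710 = 0.871 V.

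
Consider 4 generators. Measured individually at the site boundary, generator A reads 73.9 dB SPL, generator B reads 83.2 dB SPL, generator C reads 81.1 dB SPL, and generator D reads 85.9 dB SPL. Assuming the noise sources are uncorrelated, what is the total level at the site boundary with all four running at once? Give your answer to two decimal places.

Incoherent sources sum as intensities:
L_total = 10·log₁₀(10^(73.9/10) + 10^(83.2/10) + 10^(81.1/10) + 10^(85.9/10)) = 10·log₁₀(751300000) = 88.76 dB SPL.

88.76 dB SPL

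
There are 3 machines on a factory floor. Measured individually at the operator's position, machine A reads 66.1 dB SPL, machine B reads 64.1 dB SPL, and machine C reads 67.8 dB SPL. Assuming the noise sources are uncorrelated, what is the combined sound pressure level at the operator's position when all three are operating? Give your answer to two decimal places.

71.03 dB SPL

Add the sources as powers (linear), then convert back to dB:
L_total = 10·log₁₀(10^(66.1/10) + 10^(64.1/10) + 10^(67.8/10)) = 10·log₁₀(12670000) = 71.03 dB SPL.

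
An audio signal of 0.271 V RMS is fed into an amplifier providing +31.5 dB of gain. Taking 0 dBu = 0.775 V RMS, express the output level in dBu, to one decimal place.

Input level: 20·log₁₀(0.271/0.775) = -9.13 dBu.
Output: -9.13 + 31.5 = +22.4 dBu.

+22.4 dBu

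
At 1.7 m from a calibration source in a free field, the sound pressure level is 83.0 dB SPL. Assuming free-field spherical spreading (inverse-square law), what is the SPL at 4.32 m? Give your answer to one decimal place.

Free-field point source: level drops by 20·log₁₀ of the distance ratio.
ΔL = −20·log₁₀(4.32/1.7) = -8.10 dB, so L₂ = 83.0 + (-8.10) = 74.9 dB SPL.

74.9 dB SPL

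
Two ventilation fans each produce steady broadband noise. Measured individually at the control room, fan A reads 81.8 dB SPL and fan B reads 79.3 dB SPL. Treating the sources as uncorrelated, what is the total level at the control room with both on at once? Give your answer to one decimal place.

Incoherent sources sum as intensities:
L_total = 10·log₁₀(10^(81.8/10) + 10^(79.3/10)) = 10·log₁₀(236500000) = 83.7 dB SPL.

83.7 dB SPL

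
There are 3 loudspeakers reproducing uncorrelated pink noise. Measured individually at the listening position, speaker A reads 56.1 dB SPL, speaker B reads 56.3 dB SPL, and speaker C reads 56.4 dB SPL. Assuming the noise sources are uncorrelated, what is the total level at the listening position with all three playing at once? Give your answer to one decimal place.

Incoherent sources sum as intensities:
L_total = 10·log₁₀(10^(56.1/10) + 10^(56.3/10) + 10^(56.4/10)) = 10·log₁₀(1270000) = 61.0 dB SPL.

61.0 dB SPL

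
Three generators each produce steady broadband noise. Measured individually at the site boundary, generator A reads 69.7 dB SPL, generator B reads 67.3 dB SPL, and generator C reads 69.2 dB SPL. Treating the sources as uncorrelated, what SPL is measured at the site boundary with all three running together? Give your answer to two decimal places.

Uncorrelated sources add in intensity (power), not in dB.
L_total = 10·log₁₀(10^(69.7/10) + 10^(67.3/10) + 10^(69.2/10)) = 10·log₁₀(23020000) = 73.62 dB SPL.

73.62 dB SPL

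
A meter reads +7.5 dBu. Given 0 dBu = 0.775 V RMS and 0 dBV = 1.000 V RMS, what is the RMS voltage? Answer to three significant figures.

V = 0.775 V × 10^(+7.5/20).
= 0.775 × 2.371 = 1.84 V.

1.84 V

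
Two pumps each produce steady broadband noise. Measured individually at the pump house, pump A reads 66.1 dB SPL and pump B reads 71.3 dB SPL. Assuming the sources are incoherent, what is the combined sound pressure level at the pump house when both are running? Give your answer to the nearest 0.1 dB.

72.4 dB SPL

Add the sources as powers (linear), then convert back to dB:
L_total = 10·log₁₀(10^(66.1/10) + 10^(71.3/10)) = 10·log₁₀(17560000) = 72.4 dB SPL.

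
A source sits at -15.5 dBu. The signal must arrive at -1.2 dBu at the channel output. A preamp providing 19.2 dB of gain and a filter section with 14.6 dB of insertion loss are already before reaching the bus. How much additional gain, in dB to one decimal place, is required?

The required make-up gain is the shortfall in the dB sum.
G = -1.2 − (-15.5) − 19.2 + 14.6 = 9.7 dB.

9.7 dB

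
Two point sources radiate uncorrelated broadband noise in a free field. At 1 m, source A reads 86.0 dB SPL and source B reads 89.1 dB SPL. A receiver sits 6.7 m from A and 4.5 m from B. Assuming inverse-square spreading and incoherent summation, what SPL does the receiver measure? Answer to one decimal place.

76.9 dB SPL

At the listener: L_A = 86.0 − 20·log₁₀(6.7) = 69.48 dB; L_B = 89.1 − 20·log₁₀(4.5) = 76.04 dB.
Combined: 10·log₁₀(10^(69.48/10)+10^(76.04/10)) = 76.9 dB SPL.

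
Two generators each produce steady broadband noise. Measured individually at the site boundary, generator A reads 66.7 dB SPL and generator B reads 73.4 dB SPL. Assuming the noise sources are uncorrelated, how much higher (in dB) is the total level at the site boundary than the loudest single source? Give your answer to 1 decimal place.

Add the sources as powers (linear), then convert back to dB:
L_total = 10·log₁₀(10^(66.7/10) + 10^(73.4/10)) = 74.24 dB SPL.
Excess over the loudest (73.4 dB): 74.24 − 73.4 = 0.8 dB.

0.8 dB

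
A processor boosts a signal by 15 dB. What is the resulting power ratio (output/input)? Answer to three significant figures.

31.6

Power ratio = 10^(dB/10).
10^(15/10) = 10^(1.500) = 31.6.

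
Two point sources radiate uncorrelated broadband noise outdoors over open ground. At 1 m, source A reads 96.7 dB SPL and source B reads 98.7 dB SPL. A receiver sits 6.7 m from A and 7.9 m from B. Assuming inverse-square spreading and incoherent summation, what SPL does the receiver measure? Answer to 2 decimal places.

83.48 dB SPL

At the listener: L_A = 96.7 − 20·log₁₀(6.7) = 80.179 dB; L_B = 98.7 − 20·log₁₀(7.9) = 80.747 dB.
Combined: 10·log₁₀(10^(80.179/10)+10^(80.747/10)) = 83.48 dB SPL.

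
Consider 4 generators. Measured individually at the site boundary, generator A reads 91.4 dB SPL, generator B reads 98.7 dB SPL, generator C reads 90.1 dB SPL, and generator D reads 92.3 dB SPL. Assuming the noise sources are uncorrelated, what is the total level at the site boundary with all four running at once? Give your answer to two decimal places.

100.61 dB SPL

Uncorrelated sources add in intensity (power), not in dB.
L_total = 10·log₁₀(10^(91.4/10) + 10^(98.7/10) + 10^(90.1/10) + 10^(92.3/10)) = 10·log₁₀(11515000000) = 100.61 dB SPL.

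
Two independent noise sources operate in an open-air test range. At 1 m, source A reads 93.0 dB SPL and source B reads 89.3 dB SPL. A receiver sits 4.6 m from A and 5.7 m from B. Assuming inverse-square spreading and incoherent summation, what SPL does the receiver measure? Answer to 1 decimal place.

80.8 dB SPL

At the listener: L_A = 93.0 − 20·log₁₀(4.6) = 79.74 dB; L_B = 89.3 − 20·log₁₀(5.7) = 74.18 dB.
Combined: 10·log₁₀(10^(79.74/10)+10^(74.18/10)) = 80.8 dB SPL.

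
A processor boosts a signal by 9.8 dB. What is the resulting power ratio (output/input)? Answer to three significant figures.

9.55

Power ratio = 10^(dB/10).
10^(9.8/10) = 10^(0.9800) = 9.55.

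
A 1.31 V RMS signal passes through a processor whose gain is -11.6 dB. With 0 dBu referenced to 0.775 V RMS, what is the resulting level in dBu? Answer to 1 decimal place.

Input level: 20·log₁₀(1.31/0.775) = 4.56 dBu.
Output: 4.56 − 11.6 = -7.0 dBu.

-7.0 dBu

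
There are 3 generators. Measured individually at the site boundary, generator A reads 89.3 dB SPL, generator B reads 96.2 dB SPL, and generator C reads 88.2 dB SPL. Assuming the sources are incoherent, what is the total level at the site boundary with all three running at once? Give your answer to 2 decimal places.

97.54 dB SPL

Add the sources as powers (linear), then convert back to dB:
L_total = 10·log₁₀(10^(89.3/10) + 10^(96.2/10) + 10^(88.2/10)) = 10·log₁₀(5681000000) = 97.54 dB SPL.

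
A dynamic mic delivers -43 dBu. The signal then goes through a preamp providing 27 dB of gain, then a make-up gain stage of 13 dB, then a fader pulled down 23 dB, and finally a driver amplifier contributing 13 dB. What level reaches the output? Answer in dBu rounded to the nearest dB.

Cascaded gains and losses add directly in dB.
-43 + 27 + 13 − 23 + 13 = -13 dBu.

-13 dBu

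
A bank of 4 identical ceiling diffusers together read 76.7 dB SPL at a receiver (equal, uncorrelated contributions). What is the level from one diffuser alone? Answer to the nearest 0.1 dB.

4 equal incoherent sources add 10·log₁₀(4) = 6.02 dB over one source.
L_one = 76.7 − 6.02 = 70.7 dB SPL.

70.7 dB SPL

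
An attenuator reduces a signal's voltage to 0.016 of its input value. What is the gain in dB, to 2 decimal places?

Voltage is an amplitude quantity, so gain = 20·log₁₀(V_out/V_in).
20·log₁₀(0.016) = -35.92 dB.

-35.92 dB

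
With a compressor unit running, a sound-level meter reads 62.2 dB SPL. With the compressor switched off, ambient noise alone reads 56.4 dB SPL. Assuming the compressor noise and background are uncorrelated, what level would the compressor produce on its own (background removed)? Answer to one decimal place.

60.9 dB SPL

Subtract intensities: L_src = 10·log₁₀(10^(L_total/10) − 10^(L_bg/10)).
L_src = 10·log₁₀(10^(62.2/10) − 10^(56.4/10)) = 10·log₁₀(1223000) = 60.9 dB SPL.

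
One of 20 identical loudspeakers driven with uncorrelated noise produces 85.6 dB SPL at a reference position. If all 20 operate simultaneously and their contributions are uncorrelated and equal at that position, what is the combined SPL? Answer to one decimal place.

98.6 dB SPL

20 equal incoherent sources raise the level by 10·log₁₀(20) = 13.01 dB.
L_total = 85.6 + 13.01 = 98.6 dB SPL.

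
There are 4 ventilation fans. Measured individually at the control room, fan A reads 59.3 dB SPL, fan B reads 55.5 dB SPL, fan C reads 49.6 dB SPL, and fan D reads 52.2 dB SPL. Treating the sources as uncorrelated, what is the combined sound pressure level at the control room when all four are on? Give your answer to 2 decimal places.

61.65 dB SPL

Incoherent sources sum as intensities:
L_total = 10·log₁₀(10^(59.3/10) + 10^(55.5/10) + 10^(49.6/10) + 10^(52.2/10)) = 10·log₁₀(1463000) = 61.65 dB SPL.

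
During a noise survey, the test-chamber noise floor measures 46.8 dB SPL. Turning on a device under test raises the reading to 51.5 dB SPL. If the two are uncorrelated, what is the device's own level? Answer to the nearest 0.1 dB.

49.7 dB SPL

Subtract intensities: L_src = 10·log₁₀(10^(L_total/10) − 10^(L_bg/10)).
L_src = 10·log₁₀(10^(51.5/10) − 10^(46.8/10)) = 10·log₁₀(93390) = 49.7 dB SPL.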